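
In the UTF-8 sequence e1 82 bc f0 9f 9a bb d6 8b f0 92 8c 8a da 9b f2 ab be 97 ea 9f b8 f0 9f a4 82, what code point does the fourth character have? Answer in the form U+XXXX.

Offset 0: leading byte 0xE1 = 11100001 → 3-byte char #1 = E1 82 BC.
Offset 3: leading byte 0xF0 = 11110000 → 4-byte char #2 = F0 9F 9A BB.
Offset 7: leading byte 0xD6 = 11010110 → 2-byte char #3 = D6 8B.
Offset 9: leading byte 0xF0 = 11110000 → 4-byte char #4 = F0 92 8C 8A.
Leading byte 0xF0 = 11110000 matches 11110xxx → 4-byte sequence.
Byte 1: 0xF0 = 11110000, payload 000 (3 bits).
Byte 2: 0x92 = 10010010 (10xxxxxx ✓), payload 010010.
Byte 3: 0x8C = 10001100 (10xxxxxx ✓), payload 001100.
Byte 4: 0x8A = 10001010 (10xxxxxx ✓), payload 001010.
Concatenate: 000010010001100001010 = 0x1230A (21 bits → U+1230A).

U+1230A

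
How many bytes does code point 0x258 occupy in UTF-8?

U+0258 = 0x258. UTF-8 uses 1 byte below 0x80, 2 below 0x800, 3 below 0x10000, 4 up to 0x10FFFF. 0x258 is in U+0080–U+07FF → 2 bytes.

2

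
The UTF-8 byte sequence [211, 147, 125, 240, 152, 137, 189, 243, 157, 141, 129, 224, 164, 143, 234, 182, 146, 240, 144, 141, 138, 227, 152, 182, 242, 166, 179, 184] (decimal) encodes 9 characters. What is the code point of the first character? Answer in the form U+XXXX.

U+04D3

Offset 0: leading byte 0xD3 = 11010011 → 2-byte char #1 = D3 93.
Leading byte 0xD3 = 11010011 matches 110xxxxx → 2-byte sequence.
Byte 1: 0xD3 = 11010011, payload 10011 (5 bits).
Byte 2: 0x93 = 10010011 (10xxxxxx ✓), payload 010011.
Concatenate: 10011010011 = 0x4D3 (11 bits → U+04D3).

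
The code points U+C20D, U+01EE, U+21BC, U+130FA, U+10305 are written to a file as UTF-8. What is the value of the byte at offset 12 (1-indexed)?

1-indexed offset 12 is 0-indexed offset 11.
U+C20D → 3-byte form EC 88 8D at offsets 0–2.
U+01EE → 2-byte form C7 AE at offsets 3–4.
U+21BC → 3-byte form E2 86 BC at offsets 5–7.
U+130FA → 4-byte form F0 93 83 BA at offsets 8–11.
Offset 11 falls in char 4's range; it's byte 4 of F0 93 83 BA = 0xBA.

0xBA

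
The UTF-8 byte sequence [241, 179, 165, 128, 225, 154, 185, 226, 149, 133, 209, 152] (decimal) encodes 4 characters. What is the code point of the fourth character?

Offset 0: leading byte 0xF1 = 11110001 → 4-byte char #1 = F1 B3 A5 80.
Offset 4: leading byte 0xE1 = 11100001 → 3-byte char #2 = E1 9A B9.
Offset 7: leading byte 0xE2 = 11100010 → 3-byte char #3 = E2 95 85.
Offset 10: leading byte 0xD1 = 11010001 → 2-byte char #4 = D1 98.
Leading byte 0xD1 = 11010001 matches 110xxxxx → 2-byte sequence.
Byte 1: 0xD1 = 11010001, payload 10001 (5 bits).
Byte 2: 0x98 = 10011000 (10xxxxxx ✓), payload 011000.
Concatenate: 10001011000 = 0x458 (11 bits → U+0458).

U+0458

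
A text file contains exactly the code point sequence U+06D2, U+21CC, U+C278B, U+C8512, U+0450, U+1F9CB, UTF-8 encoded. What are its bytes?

DB 92 E2 87 8C F3 82 9E 8B F3 88 94 92 D1 90 F0 9F A7 8B

U+06D2: 2-byte form → DB 92.
U+21CC: 3-byte form → E2 87 8C.
U+C278B: 4-byte form → F3 82 9E 8B.
U+C8512: 4-byte form → F3 88 94 92.
U+0450: 2-byte form → D1 90.
U+1F9CB: 4-byte form → F0 9F A7 8B.
Concatenated (19 bytes): DB 92 E2 87 8C F3 82 9E 8B F3 88 94 92 D1 90 F0 9F A7 8B.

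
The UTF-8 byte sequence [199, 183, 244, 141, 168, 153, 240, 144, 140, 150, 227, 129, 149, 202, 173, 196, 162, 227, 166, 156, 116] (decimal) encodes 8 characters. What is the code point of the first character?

U+01F7

Offset 0: leading byte 0xC7 = 11000111 → 2-byte char #1 = C7 B7.
Leading byte 0xC7 = 11000111 matches 110xxxxx → 2-byte sequence.
Byte 1: 0xC7 = 11000111, payload 00111 (5 bits).
Byte 2: 0xB7 = 10110111 (10xxxxxx ✓), payload 110111.
Concatenate: 00111110111 = 0x1F7 (11 bits → U+01F7).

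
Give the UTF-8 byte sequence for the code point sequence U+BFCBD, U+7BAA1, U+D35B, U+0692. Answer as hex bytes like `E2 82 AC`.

U+BFCBD: 4-byte form → F2 BF B2 BD.
U+7BAA1: 4-byte form → F1 BB AA A1.
U+D35B: 3-byte form → ED 8D 9B.
U+0692: 2-byte form → DA 92.
Concatenated (13 bytes): F2 BF B2 BD F1 BB AA A1 ED 8D 9B DA 92.

F2 BF B2 BD F1 BB AA A1 ED 8D 9B DA 92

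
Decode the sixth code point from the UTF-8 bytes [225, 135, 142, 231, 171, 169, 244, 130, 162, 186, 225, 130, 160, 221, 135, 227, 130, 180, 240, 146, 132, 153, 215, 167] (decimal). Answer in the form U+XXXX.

U+30B4

Offset 0: leading byte 0xE1 = 11100001 → 3-byte char #1 = E1 87 8E.
Offset 3: leading byte 0xE7 = 11100111 → 3-byte char #2 = E7 AB A9.
Offset 6: leading byte 0xF4 = 11110100 → 4-byte char #3 = F4 82 A2 BA.
Offset 10: leading byte 0xE1 = 11100001 → 3-byte char #4 = E1 82 A0.
Offset 13: leading byte 0xDD = 11011101 → 2-byte char #5 = DD 87.
Offset 15: leading byte 0xE3 = 11100011 → 3-byte char #6 = E3 82 B4.
Leading byte 0xE3 = 11100011 matches 1110xxxx → 3-byte sequence.
Byte 1: 0xE3 = 11100011, payload 0011 (4 bits).
Byte 2: 0x82 = 10000010 (10xxxxxx ✓), payload 000010.
Byte 3: 0xB4 = 10110100 (10xxxxxx ✓), payload 110100.
Concatenate: 0011000010110100 = 0x30B4 (16 bits → U+30B4).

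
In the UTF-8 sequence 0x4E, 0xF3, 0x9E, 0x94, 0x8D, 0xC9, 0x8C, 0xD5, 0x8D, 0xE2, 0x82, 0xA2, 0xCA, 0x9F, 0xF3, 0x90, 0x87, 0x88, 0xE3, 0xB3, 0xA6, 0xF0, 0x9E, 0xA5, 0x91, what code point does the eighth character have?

U+3CE6

Offset 0: leading byte 0x4E = 01001110 → 1-byte char #1 = 4E.
Offset 1: leading byte 0xF3 = 11110011 → 4-byte char #2 = F3 9E 94 8D.
Offset 5: leading byte 0xC9 = 11001001 → 2-byte char #3 = C9 8C.
Offset 7: leading byte 0xD5 = 11010101 → 2-byte char #4 = D5 8D.
Offset 9: leading byte 0xE2 = 11100010 → 3-byte char #5 = E2 82 A2.
Offset 12: leading byte 0xCA = 11001010 → 2-byte char #6 = CA 9F.
Offset 14: leading byte 0xF3 = 11110011 → 4-byte char #7 = F3 90 87 88.
Offset 18: leading byte 0xE3 = 11100011 → 3-byte char #8 = E3 B3 A6.
Leading byte 0xE3 = 11100011 matches 1110xxxx → 3-byte sequence.
Byte 1: 0xE3 = 11100011, payload 0011 (4 bits).
Byte 2: 0xB3 = 10110011 (10xxxxxx ✓), payload 110011.
Byte 3: 0xA6 = 10100110 (10xxxxxx ✓), payload 100110.
Concatenate: 0011110011100110 = 0x3CE6 (16 bits → U+3CE6).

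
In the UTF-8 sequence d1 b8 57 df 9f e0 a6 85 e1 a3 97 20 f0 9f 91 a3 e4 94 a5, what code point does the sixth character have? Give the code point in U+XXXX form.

Offset 0: leading byte 0xD1 = 11010001 → 2-byte char #1 = D1 B8.
Offset 2: leading byte 0x57 = 01010111 → 1-byte char #2 = 57.
Offset 3: leading byte 0xDF = 11011111 → 2-byte char #3 = DF 9F.
Offset 5: leading byte 0xE0 = 11100000 → 3-byte char #4 = E0 A6 85.
Offset 8: leading byte 0xE1 = 11100001 → 3-byte char #5 = E1 A3 97.
Offset 11: leading byte 0x20 = 00100000 → 1-byte char #6 = 20.
Leading byte 0x20 = 00100000 matches 0xxxxxxx → 1-byte sequence.
Byte 1: 0x20 = 00100000, payload 0100000 (7 bits).
Concatenate: 0100000 = 0x20 (7 bits → U+0020).

U+0020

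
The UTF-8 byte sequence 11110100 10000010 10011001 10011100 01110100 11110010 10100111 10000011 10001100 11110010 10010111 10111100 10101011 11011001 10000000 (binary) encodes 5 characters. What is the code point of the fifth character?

Offset 0: leading byte 0xF4 = 11110100 → 4-byte char #1 = F4 82 99 9C.
Offset 4: leading byte 0x74 = 01110100 → 1-byte char #2 = 74.
Offset 5: leading byte 0xF2 = 11110010 → 4-byte char #3 = F2 A7 83 8C.
Offset 9: leading byte 0xF2 = 11110010 → 4-byte char #4 = F2 97 BC AB.
Offset 13: leading byte 0xD9 = 11011001 → 2-byte char #5 = D9 80.
Leading byte 0xD9 = 11011001 matches 110xxxxx → 2-byte sequence.
Byte 1: 0xD9 = 11011001, payload 11001 (5 bits).
Byte 2: 0x80 = 10000000 (10xxxxxx ✓), payload 000000.
Concatenate: 11001000000 = 0x640 (11 bits → U+0640).

U+0640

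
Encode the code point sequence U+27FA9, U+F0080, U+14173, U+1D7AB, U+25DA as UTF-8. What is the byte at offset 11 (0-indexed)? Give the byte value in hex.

0xB3

U+27FA9 → 4-byte form F0 A7 BE A9 at offsets 0–3.
U+F0080 → 4-byte form F3 B0 82 80 at offsets 4–7.
U+14173 → 4-byte form F0 94 85 B3 at offsets 8–11.
Offset 11 falls in char 3's range; it's byte 4 of F0 94 85 B3 = 0xB3.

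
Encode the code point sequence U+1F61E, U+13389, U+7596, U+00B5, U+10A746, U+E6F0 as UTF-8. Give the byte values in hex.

U+1F61E: 4-byte form → F0 9F 98 9E.
U+13389: 4-byte form → F0 93 8E 89.
U+7596: 3-byte form → E7 96 96.
U+00B5: 2-byte form → C2 B5.
U+10A746: 4-byte form → F4 8A 9D 86.
U+E6F0: 3-byte form → EE 9B B0.
Concatenated (20 bytes): F0 9F 98 9E F0 93 8E 89 E7 96 96 C2 B5 F4 8A 9D 86 EE 9B B0.

F0 9F 98 9E F0 93 8E 89 E7 96 96 C2 B5 F4 8A 9D 86 EE 9B B0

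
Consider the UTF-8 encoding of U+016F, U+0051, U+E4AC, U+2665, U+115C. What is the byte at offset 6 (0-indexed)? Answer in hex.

0xE2

U+016F → 2-byte form C5 AF at offsets 0–1.
U+0051 → 1-byte form 51 at offsets 2–2.
U+E4AC → 3-byte form EE 92 AC at offsets 3–5.
U+2665 → 3-byte form E2 99 A5 at offsets 6–8.
Offset 6 falls in char 4's range; it's byte 1 of E2 99 A5 = 0xE2.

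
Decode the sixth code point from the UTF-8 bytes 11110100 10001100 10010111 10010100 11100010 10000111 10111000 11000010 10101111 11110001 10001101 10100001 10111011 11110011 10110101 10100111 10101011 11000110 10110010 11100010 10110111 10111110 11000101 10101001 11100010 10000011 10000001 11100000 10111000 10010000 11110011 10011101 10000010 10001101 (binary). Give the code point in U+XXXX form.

U+01B2

Offset 0: leading byte 0xF4 = 11110100 → 4-byte char #1 = F4 8C 97 94.
Offset 4: leading byte 0xE2 = 11100010 → 3-byte char #2 = E2 87 B8.
Offset 7: leading byte 0xC2 = 11000010 → 2-byte char #3 = C2 AF.
Offset 9: leading byte 0xF1 = 11110001 → 4-byte char #4 = F1 8D A1 BB.
Offset 13: leading byte 0xF3 = 11110011 → 4-byte char #5 = F3 B5 A7 AB.
Offset 17: leading byte 0xC6 = 11000110 → 2-byte char #6 = C6 B2.
Leading byte 0xC6 = 11000110 matches 110xxxxx → 2-byte sequence.
Byte 1: 0xC6 = 11000110, payload 00110 (5 bits).
Byte 2: 0xB2 = 10110010 (10xxxxxx ✓), payload 110010.
Concatenate: 00110110010 = 0x1B2 (11 bits → U+01B2).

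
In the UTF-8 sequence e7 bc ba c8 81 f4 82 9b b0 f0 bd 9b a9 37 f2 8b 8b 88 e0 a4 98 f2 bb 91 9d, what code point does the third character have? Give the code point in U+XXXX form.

Offset 0: leading byte 0xE7 = 11100111 → 3-byte char #1 = E7 BC BA.
Offset 3: leading byte 0xC8 = 11001000 → 2-byte char #2 = C8 81.
Offset 5: leading byte 0xF4 = 11110100 → 4-byte char #3 = F4 82 9B B0.
Leading byte 0xF4 = 11110100 matches 11110xxx → 4-byte sequence.
Byte 1: 0xF4 = 11110100, payload 100 (3 bits).
Byte 2: 0x82 = 10000010 (10xxxxxx ✓), payload 000010.
Byte 3: 0x9B = 10011011 (10xxxxxx ✓), payload 011011.
Byte 4: 0xB0 = 10110000 (10xxxxxx ✓), payload 110000.
Concatenate: 100000010011011110000 = 0x1026F0 (21 bits → U+1026F0).

U+1026F0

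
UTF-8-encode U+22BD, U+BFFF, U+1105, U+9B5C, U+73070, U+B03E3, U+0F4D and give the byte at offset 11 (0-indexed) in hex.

0x9C

U+22BD → 3-byte form E2 8A BD at offsets 0–2.
U+BFFF → 3-byte form EB BF BF at offsets 3–5.
U+1105 → 3-byte form E1 84 85 at offsets 6–8.
U+9B5C → 3-byte form E9 AD 9C at offsets 9–11.
Offset 11 falls in char 4's range; it's byte 3 of E9 AD 9C = 0x9C.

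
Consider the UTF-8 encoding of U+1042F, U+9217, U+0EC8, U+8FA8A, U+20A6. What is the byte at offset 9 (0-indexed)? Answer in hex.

U+1042F → 4-byte form F0 90 90 AF at offsets 0–3.
U+9217 → 3-byte form E9 88 97 at offsets 4–6.
U+0EC8 → 3-byte form E0 BB 88 at offsets 7–9.
Offset 9 falls in char 3's range; it's byte 3 of E0 BB 88 = 0x88.

0x88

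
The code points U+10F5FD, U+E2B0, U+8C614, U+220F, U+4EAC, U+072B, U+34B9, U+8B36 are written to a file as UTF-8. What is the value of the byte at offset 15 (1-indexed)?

1-indexed offset 15 is 0-indexed offset 14.
U+10F5FD → 4-byte form F4 8F 97 BD at offsets 0–3.
U+E2B0 → 3-byte form EE 8A B0 at offsets 4–6.
U+8C614 → 4-byte form F2 8C 98 94 at offsets 7–10.
U+220F → 3-byte form E2 88 8F at offsets 11–13.
U+4EAC → 3-byte form E4 BA AC at offsets 14–16.
Offset 14 falls in char 5's range; it's byte 1 of E4 BA AC = 0xE4.

0xE4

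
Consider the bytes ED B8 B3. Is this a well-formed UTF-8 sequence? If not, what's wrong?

Structurally a 3-byte sequence; payload = 0xDE33.
But 0xDE33 is in U+D800–U+DFFF, the surrogate range. Surrogates are not Unicode scalar values and are forbidden in UTF-8.

invalid (encodes a surrogate (U+D800–U+DFFF))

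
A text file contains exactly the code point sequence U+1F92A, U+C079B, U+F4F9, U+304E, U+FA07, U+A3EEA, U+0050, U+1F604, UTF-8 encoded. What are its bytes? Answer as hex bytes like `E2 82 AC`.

U+1F92A: 4-byte form → F0 9F A4 AA.
U+C079B: 4-byte form → F3 80 9E 9B.
U+F4F9: 3-byte form → EF 93 B9.
U+304E: 3-byte form → E3 81 8E.
U+FA07: 3-byte form → EF A8 87.
U+A3EEA: 4-byte form → F2 A3 BB AA.
U+0050: 1-byte form → 50.
U+1F604: 4-byte form → F0 9F 98 84.
Concatenated (26 bytes): F0 9F A4 AA F3 80 9E 9B EF 93 B9 E3 81 8E EF A8 87 F2 A3 BB AA 50 F0 9F 98 84.

F0 9F A4 AA F3 80 9E 9B EF 93 B9 E3 81 8E EF A8 87 F2 A3 BB AA 50 F0 9F 98 84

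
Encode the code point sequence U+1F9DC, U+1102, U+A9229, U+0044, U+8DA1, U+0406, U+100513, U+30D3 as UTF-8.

F0 9F A7 9C E1 84 82 F2 A9 88 A9 44 E8 B6 A1 D0 86 F4 80 94 93 E3 83 93

U+1F9DC: 4-byte form → F0 9F A7 9C.
U+1102: 3-byte form → E1 84 82.
U+A9229: 4-byte form → F2 A9 88 A9.
U+0044: 1-byte form → 44.
U+8DA1: 3-byte form → E8 B6 A1.
U+0406: 2-byte form → D0 86.
U+100513: 4-byte form → F4 80 94 93.
U+30D3: 3-byte form → E3 83 93.
Concatenated (24 bytes): F0 9F A7 9C E1 84 82 F2 A9 88 A9 44 E8 B6 A1 D0 86 F4 80 94 93 E3 83 93.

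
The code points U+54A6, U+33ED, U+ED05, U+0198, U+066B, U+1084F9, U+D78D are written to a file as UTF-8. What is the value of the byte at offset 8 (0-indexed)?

0x85

U+54A6 → 3-byte form E5 92 A6 at offsets 0–2.
U+33ED → 3-byte form E3 8F AD at offsets 3–5.
U+ED05 → 3-byte form EE B4 85 at offsets 6–8.
Offset 8 falls in char 3's range; it's byte 3 of EE B4 85 = 0x85.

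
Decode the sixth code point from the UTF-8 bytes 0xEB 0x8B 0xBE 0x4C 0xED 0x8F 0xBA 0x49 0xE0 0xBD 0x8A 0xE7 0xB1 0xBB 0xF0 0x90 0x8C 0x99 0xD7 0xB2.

U+7C7B

Offset 0: leading byte 0xEB = 11101011 → 3-byte char #1 = EB 8B BE.
Offset 3: leading byte 0x4C = 01001100 → 1-byte char #2 = 4C.
Offset 4: leading byte 0xED = 11101101 → 3-byte char #3 = ED 8F BA.
Offset 7: leading byte 0x49 = 01001001 → 1-byte char #4 = 49.
Offset 8: leading byte 0xE0 = 11100000 → 3-byte char #5 = E0 BD 8A.
Offset 11: leading byte 0xE7 = 11100111 → 3-byte char #6 = E7 B1 BB.
Leading byte 0xE7 = 11100111 matches 1110xxxx → 3-byte sequence.
Byte 1: 0xE7 = 11100111, payload 0111 (4 bits).
Byte 2: 0xB1 = 10110001 (10xxxxxx ✓), payload 110001.
Byte 3: 0xBB = 10111011 (10xxxxxx ✓), payload 111011.
Concatenate: 0111110001111011 = 0x7C7B (16 bits → U+7C7B).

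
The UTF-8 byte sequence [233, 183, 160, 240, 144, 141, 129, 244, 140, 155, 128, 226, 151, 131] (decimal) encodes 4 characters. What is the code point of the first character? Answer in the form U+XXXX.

Offset 0: leading byte 0xE9 = 11101001 → 3-byte char #1 = E9 B7 A0.
Leading byte 0xE9 = 11101001 matches 1110xxxx → 3-byte sequence.
Byte 1: 0xE9 = 11101001, payload 1001 (4 bits).
Byte 2: 0xB7 = 10110111 (10xxxxxx ✓), payload 110111.
Byte 3: 0xA0 = 10100000 (10xxxxxx ✓), payload 100000.
Concatenate: 1001110111100000 = 0x9DE0 (16 bits → U+9DE0).

U+9DE0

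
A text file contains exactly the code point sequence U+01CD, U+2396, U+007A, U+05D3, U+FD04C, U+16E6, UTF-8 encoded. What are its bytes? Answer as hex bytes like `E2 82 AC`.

U+01CD: 2-byte form → C7 8D.
U+2396: 3-byte form → E2 8E 96.
U+007A: 1-byte form → 7A.
U+05D3: 2-byte form → D7 93.
U+FD04C: 4-byte form → F3 BD 81 8C.
U+16E6: 3-byte form → E1 9B A6.
Concatenated (15 bytes): C7 8D E2 8E 96 7A D7 93 F3 BD 81 8C E1 9B A6.

C7 8D E2 8E 96 7A D7 93 F3 BD 81 8C E1 9B A6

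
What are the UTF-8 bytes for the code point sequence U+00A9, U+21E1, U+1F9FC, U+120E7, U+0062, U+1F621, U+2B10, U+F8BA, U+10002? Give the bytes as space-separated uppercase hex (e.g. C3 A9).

C2 A9 E2 87 A1 F0 9F A7 BC F0 92 83 A7 62 F0 9F 98 A1 E2 AC 90 EF A2 BA F0 90 80 82

U+00A9: 2-byte form → C2 A9.
U+21E1: 3-byte form → E2 87 A1.
U+1F9FC: 4-byte form → F0 9F A7 BC.
U+120E7: 4-byte form → F0 92 83 A7.
U+0062: 1-byte form → 62.
U+1F621: 4-byte form → F0 9F 98 A1.
U+2B10: 3-byte form → E2 AC 90.
U+F8BA: 3-byte form → EF A2 BA.
U+10002: 4-byte form → F0 90 80 82.
Concatenated (28 bytes): C2 A9 E2 87 A1 F0 9F A7 BC F0 92 83 A7 62 F0 9F 98 A1 E2 AC 90 EF A2 BA F0 90 80 82.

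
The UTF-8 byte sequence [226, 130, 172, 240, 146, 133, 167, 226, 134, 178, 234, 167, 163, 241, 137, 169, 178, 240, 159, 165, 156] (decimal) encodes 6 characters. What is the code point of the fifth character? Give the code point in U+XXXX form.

Offset 0: leading byte 0xE2 = 11100010 → 3-byte char #1 = E2 82 AC.
Offset 3: leading byte 0xF0 = 11110000 → 4-byte char #2 = F0 92 85 A7.
Offset 7: leading byte 0xE2 = 11100010 → 3-byte char #3 = E2 86 B2.
Offset 10: leading byte 0xEA = 11101010 → 3-byte char #4 = EA A7 A3.
Offset 13: leading byte 0xF1 = 11110001 → 4-byte char #5 = F1 89 A9 B2.
Leading byte 0xF1 = 11110001 matches 11110xxx → 4-byte sequence.
Byte 1: 0xF1 = 11110001, payload 001 (3 bits).
Byte 2: 0x89 = 10001001 (10xxxxxx ✓), payload 001001.
Byte 3: 0xA9 = 10101001 (10xxxxxx ✓), payload 101001.
Byte 4: 0xB2 = 10110010 (10xxxxxx ✓), payload 110010.
Concatenate: 001001001101001110010 = 0x49A72 (21 bits → U+49A72).

U+49A72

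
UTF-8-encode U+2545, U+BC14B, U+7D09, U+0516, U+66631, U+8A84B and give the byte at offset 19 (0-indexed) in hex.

U+2545 → 3-byte form E2 95 85 at offsets 0–2.
U+BC14B → 4-byte form F2 BC 85 8B at offsets 3–6.
U+7D09 → 3-byte form E7 B4 89 at offsets 7–9.
U+0516 → 2-byte form D4 96 at offsets 10–11.
U+66631 → 4-byte form F1 A6 98 B1 at offsets 12–15.
U+8A84B → 4-byte form F2 8A A1 8B at offsets 16–19.
Offset 19 falls in char 6's range; it's byte 4 of F2 8A A1 8B = 0x8B.

0x8B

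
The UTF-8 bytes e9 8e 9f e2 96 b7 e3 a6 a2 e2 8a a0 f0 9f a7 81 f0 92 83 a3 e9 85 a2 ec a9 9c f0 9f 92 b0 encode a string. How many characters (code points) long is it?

9

Byte at offset 0: 0xE9 = 11101001 → 3-byte char (#1). Advance 3.
Byte at offset 3: 0xE2 = 11100010 → 3-byte char (#2). Advance 3.
Byte at offset 6: 0xE3 = 11100011 → 3-byte char (#3). Advance 3.
Byte at offset 9: 0xE2 = 11100010 → 3-byte char (#4). Advance 3.
Byte at offset 12: 0xF0 = 11110000 → 4-byte char (#5). Advance 4.
Byte at offset 16: 0xF0 = 11110000 → 4-byte char (#6). Advance 4.
Byte at offset 20: 0xE9 = 11101001 → 3-byte char (#7). Advance 3.
Byte at offset 23: 0xEC = 11101100 → 3-byte char (#8). Advance 3.
Byte at offset 26: 0xF0 = 11110000 → 4-byte char (#9). Advance 4.
Reached end at offset 30 after 9 code points.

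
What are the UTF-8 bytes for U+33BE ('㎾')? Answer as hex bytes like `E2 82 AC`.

E3 8E BE

U+33BE = 0x33BE = 13246 decimal. In range U+0800–U+FFFF → 3-byte form: 1110xxxx 10xxxxxx 10xxxxxx.
Binary (16 bits): 0011001110111110.
Split 4+6+6: 0011 | 001110 | 111110.
Byte 1: 11100011 = 0xE3.
Byte 2: 10001110 = 0x8E.
Byte 3: 10111110 = 0xBE.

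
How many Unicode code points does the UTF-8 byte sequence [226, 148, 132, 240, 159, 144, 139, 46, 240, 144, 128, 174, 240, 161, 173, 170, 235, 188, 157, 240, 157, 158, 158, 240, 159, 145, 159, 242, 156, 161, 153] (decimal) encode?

9

Byte at offset 0: 0xE2 = 11100010 → 3-byte char (#1). Advance 3.
Byte at offset 3: 0xF0 = 11110000 → 4-byte char (#2). Advance 4.
Byte at offset 7: 0x2E = 00101110 → 1-byte char (#3). Advance 1.
Byte at offset 8: 0xF0 = 11110000 → 4-byte char (#4). Advance 4.
Byte at offset 12: 0xF0 = 11110000 → 4-byte char (#5). Advance 4.
Byte at offset 16: 0xEB = 11101011 → 3-byte char (#6). Advance 3.
Byte at offset 19: 0xF0 = 11110000 → 4-byte char (#7). Advance 4.
Byte at offset 23: 0xF0 = 11110000 → 4-byte char (#8). Advance 4.
Byte at offset 27: 0xF2 = 11110010 → 4-byte char (#9). Advance 4.
Reached end at offset 31 after 9 code points.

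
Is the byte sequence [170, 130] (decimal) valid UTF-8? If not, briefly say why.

Byte 0xAA = 10101010 has the form 10xxxxxx — a continuation byte — but there is no preceding leading byte.

invalid (continuation byte with no leading byte)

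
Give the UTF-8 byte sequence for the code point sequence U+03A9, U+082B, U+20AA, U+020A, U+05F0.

CE A9 E0 A0 AB E2 82 AA C8 8A D7 B0

U+03A9: 2-byte form → CE A9.
U+082B: 3-byte form → E0 A0 AB.
U+20AA: 3-byte form → E2 82 AA.
U+020A: 2-byte form → C8 8A.
U+05F0: 2-byte form → D7 B0.
Concatenated (12 bytes): CE A9 E0 A0 AB E2 82 AA C8 8A D7 B0.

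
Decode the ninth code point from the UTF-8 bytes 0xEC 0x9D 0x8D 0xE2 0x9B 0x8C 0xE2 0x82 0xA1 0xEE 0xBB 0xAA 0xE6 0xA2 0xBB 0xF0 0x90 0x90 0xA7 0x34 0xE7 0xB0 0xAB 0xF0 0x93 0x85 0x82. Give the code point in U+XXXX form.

Offset 0: leading byte 0xEC = 11101100 → 3-byte char #1 = EC 9D 8D.
Offset 3: leading byte 0xE2 = 11100010 → 3-byte char #2 = E2 9B 8C.
Offset 6: leading byte 0xE2 = 11100010 → 3-byte char #3 = E2 82 A1.
Offset 9: leading byte 0xEE = 11101110 → 3-byte char #4 = EE BB AA.
Offset 12: leading byte 0xE6 = 11100110 → 3-byte char #5 = E6 A2 BB.
Offset 15: leading byte 0xF0 = 11110000 → 4-byte char #6 = F0 90 90 A7.
Offset 19: leading byte 0x34 = 00110100 → 1-byte char #7 = 34.
Offset 20: leading byte 0xE7 = 11100111 → 3-byte char #8 = E7 B0 AB.
Offset 23: leading byte 0xF0 = 11110000 → 4-byte char #9 = F0 93 85 82.
Leading byte 0xF0 = 11110000 matches 11110xxx → 4-byte sequence.
Byte 1: 0xF0 = 11110000, payload 000 (3 bits).
Byte 2: 0x93 = 10010011 (10xxxxxx ✓), payload 010011.
Byte 3: 0x85 = 10000101 (10xxxxxx ✓), payload 000101.
Byte 4: 0x82 = 10000010 (10xxxxxx ✓), payload 000010.
Concatenate: 000010011000101000010 = 0x13142 (21 bits → U+13142).

U+13142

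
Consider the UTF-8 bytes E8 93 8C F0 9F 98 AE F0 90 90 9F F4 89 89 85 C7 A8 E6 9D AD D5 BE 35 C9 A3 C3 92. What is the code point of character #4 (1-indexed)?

U+109245

Offset 0: leading byte 0xE8 = 11101000 → 3-byte char #1 = E8 93 8C.
Offset 3: leading byte 0xF0 = 11110000 → 4-byte char #2 = F0 9F 98 AE.
Offset 7: leading byte 0xF0 = 11110000 → 4-byte char #3 = F0 90 90 9F.
Offset 11: leading byte 0xF4 = 11110100 → 4-byte char #4 = F4 89 89 85.
Leading byte 0xF4 = 11110100 matches 11110xxx → 4-byte sequence.
Byte 1: 0xF4 = 11110100, payload 100 (3 bits).
Byte 2: 0x89 = 10001001 (10xxxxxx ✓), payload 001001.
Byte 3: 0x89 = 10001001 (10xxxxxx ✓), payload 001001.
Byte 4: 0x85 = 10000101 (10xxxxxx ✓), payload 000101.
Concatenate: 100001001001001000101 = 0x109245 (21 bits → U+109245).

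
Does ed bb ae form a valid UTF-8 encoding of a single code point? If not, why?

Structurally a 3-byte sequence; payload = 0xDEEE.
But 0xDEEE is in U+D800–U+DFFF, the surrogate range. Surrogates are not Unicode scalar values and are forbidden in UTF-8.

invalid (encodes a surrogate (U+D800–U+DFFF))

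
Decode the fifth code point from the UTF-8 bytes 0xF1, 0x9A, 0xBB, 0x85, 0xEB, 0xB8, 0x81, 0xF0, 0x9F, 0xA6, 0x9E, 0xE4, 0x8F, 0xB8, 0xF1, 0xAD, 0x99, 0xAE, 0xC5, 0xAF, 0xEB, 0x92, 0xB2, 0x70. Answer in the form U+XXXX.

Offset 0: leading byte 0xF1 = 11110001 → 4-byte char #1 = F1 9A BB 85.
Offset 4: leading byte 0xEB = 11101011 → 3-byte char #2 = EB B8 81.
Offset 7: leading byte 0xF0 = 11110000 → 4-byte char #3 = F0 9F A6 9E.
Offset 11: leading byte 0xE4 = 11100100 → 3-byte char #4 = E4 8F B8.
Offset 14: leading byte 0xF1 = 11110001 → 4-byte char #5 = F1 AD 99 AE.
Leading byte 0xF1 = 11110001 matches 11110xxx → 4-byte sequence.
Byte 1: 0xF1 = 11110001, payload 001 (3 bits).
Byte 2: 0xAD = 10101101 (10xxxxxx ✓), payload 101101.
Byte 3: 0x99 = 10011001 (10xxxxxx ✓), payload 011001.
Byte 4: 0xAE = 10101110 (10xxxxxx ✓), payload 101110.
Concatenate: 001101101011001101110 = 0x6D66E (21 bits → U+6D66E).

U+6D66E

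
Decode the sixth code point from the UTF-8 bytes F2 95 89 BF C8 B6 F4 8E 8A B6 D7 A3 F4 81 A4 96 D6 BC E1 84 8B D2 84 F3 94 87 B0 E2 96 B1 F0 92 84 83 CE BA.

U+05BC

Offset 0: leading byte 0xF2 = 11110010 → 4-byte char #1 = F2 95 89 BF.
Offset 4: leading byte 0xC8 = 11001000 → 2-byte char #2 = C8 B6.
Offset 6: leading byte 0xF4 = 11110100 → 4-byte char #3 = F4 8E 8A B6.
Offset 10: leading byte 0xD7 = 11010111 → 2-byte char #4 = D7 A3.
Offset 12: leading byte 0xF4 = 11110100 → 4-byte char #5 = F4 81 A4 96.
Offset 16: leading byte 0xD6 = 11010110 → 2-byte char #6 = D6 BC.
Leading byte 0xD6 = 11010110 matches 110xxxxx → 2-byte sequence.
Byte 1: 0xD6 = 11010110, payload 10110 (5 bits).
Byte 2: 0xBC = 10111100 (10xxxxxx ✓), payload 111100.
Concatenate: 10110111100 = 0x5BC (11 bits → U+05BC).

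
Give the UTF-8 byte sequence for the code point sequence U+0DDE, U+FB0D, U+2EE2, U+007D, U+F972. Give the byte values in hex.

E0 B7 9E EF AC 8D E2 BB A2 7D EF A5 B2

U+0DDE: 3-byte form → E0 B7 9E.
U+FB0D: 3-byte form → EF AC 8D.
U+2EE2: 3-byte form → E2 BB A2.
U+007D: 1-byte form → 7D.
U+F972: 3-byte form → EF A5 B2.
Concatenated (13 bytes): E0 B7 9E EF AC 8D E2 BB A2 7D EF A5 B2.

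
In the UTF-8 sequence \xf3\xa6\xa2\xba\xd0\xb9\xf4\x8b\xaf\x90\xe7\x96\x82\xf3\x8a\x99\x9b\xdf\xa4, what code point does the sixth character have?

U+07E4

Offset 0: leading byte 0xF3 = 11110011 → 4-byte char #1 = F3 A6 A2 BA.
Offset 4: leading byte 0xD0 = 11010000 → 2-byte char #2 = D0 B9.
Offset 6: leading byte 0xF4 = 11110100 → 4-byte char #3 = F4 8B AF 90.
Offset 10: leading byte 0xE7 = 11100111 → 3-byte char #4 = E7 96 82.
Offset 13: leading byte 0xF3 = 11110011 → 4-byte char #5 = F3 8A 99 9B.
Offset 17: leading byte 0xDF = 11011111 → 2-byte char #6 = DF A4.
Leading byte 0xDF = 11011111 matches 110xxxxx → 2-byte sequence.
Byte 1: 0xDF = 11011111, payload 11111 (5 bits).
Byte 2: 0xA4 = 10100100 (10xxxxxx ✓), payload 100100.
Concatenate: 11111100100 = 0x7E4 (11 bits → U+07E4).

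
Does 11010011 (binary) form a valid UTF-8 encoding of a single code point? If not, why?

Leading byte 0xD3 = 11010011 → 2-byte form, but only 1 byte is present.

invalid (sequence truncated)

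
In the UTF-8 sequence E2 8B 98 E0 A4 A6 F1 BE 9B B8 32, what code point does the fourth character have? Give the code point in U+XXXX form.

U+0032

Offset 0: leading byte 0xE2 = 11100010 → 3-byte char #1 = E2 8B 98.
Offset 3: leading byte 0xE0 = 11100000 → 3-byte char #2 = E0 A4 A6.
Offset 6: leading byte 0xF1 = 11110001 → 4-byte char #3 = F1 BE 9B B8.
Offset 10: leading byte 0x32 = 00110010 → 1-byte char #4 = 32.
Leading byte 0x32 = 00110010 matches 0xxxxxxx → 1-byte sequence.
Byte 1: 0x32 = 00110010, payload 0110010 (7 bits).
Concatenate: 0110010 = 0x32 (7 bits → U+0032).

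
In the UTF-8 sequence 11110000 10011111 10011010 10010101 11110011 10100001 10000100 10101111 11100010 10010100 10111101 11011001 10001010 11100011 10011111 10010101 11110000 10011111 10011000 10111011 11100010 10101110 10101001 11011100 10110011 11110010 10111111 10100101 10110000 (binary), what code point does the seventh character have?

U+2BA9

Offset 0: leading byte 0xF0 = 11110000 → 4-byte char #1 = F0 9F 9A 95.
Offset 4: leading byte 0xF3 = 11110011 → 4-byte char #2 = F3 A1 84 AF.
Offset 8: leading byte 0xE2 = 11100010 → 3-byte char #3 = E2 94 BD.
Offset 11: leading byte 0xD9 = 11011001 → 2-byte char #4 = D9 8A.
Offset 13: leading byte 0xE3 = 11100011 → 3-byte char #5 = E3 9F 95.
Offset 16: leading byte 0xF0 = 11110000 → 4-byte char #6 = F0 9F 98 BB.
Offset 20: leading byte 0xE2 = 11100010 → 3-byte char #7 = E2 AE A9.
Leading byte 0xE2 = 11100010 matches 1110xxxx → 3-byte sequence.
Byte 1: 0xE2 = 11100010, payload 0010 (4 bits).
Byte 2: 0xAE = 10101110 (10xxxxxx ✓), payload 101110.
Byte 3: 0xA9 = 10101001 (10xxxxxx ✓), payload 101001.
Concatenate: 0010101110101001 = 0x2BA9 (16 bits → U+2BA9).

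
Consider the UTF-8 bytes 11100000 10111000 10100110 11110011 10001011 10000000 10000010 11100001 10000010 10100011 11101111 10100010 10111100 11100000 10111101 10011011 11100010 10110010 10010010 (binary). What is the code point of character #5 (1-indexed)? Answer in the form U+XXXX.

Offset 0: leading byte 0xE0 = 11100000 → 3-byte char #1 = E0 B8 A6.
Offset 3: leading byte 0xF3 = 11110011 → 4-byte char #2 = F3 8B 80 82.
Offset 7: leading byte 0xE1 = 11100001 → 3-byte char #3 = E1 82 A3.
Offset 10: leading byte 0xEF = 11101111 → 3-byte char #4 = EF A2 BC.
Offset 13: leading byte 0xE0 = 11100000 → 3-byte char #5 = E0 BD 9B.
Leading byte 0xE0 = 11100000 matches 1110xxxx → 3-byte sequence.
Byte 1: 0xE0 = 11100000, payload 0000 (4 bits).
Byte 2: 0xBD = 10111101 (10xxxxxx ✓), payload 111101.
Byte 3: 0x9B = 10011011 (10xxxxxx ✓), payload 011011.
Concatenate: 0000111101011011 = 0xF5B (16 bits → U+0F5B).

U+0F5B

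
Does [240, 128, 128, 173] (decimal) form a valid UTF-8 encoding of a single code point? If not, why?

invalid (overlong encoding)

Leading byte 0xF0 = 11110000 → 4-byte form.
Continuation bytes all match 10xxxxxx. Payload decodes to 0x2D.
But 0x2D < 0x10000, the minimum for a 4-byte sequence — this is an overlong encoding.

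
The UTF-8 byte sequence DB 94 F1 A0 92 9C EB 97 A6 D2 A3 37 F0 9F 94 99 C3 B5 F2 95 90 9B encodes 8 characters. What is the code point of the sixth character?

U+1F519

Offset 0: leading byte 0xDB = 11011011 → 2-byte char #1 = DB 94.
Offset 2: leading byte 0xF1 = 11110001 → 4-byte char #2 = F1 A0 92 9C.
Offset 6: leading byte 0xEB = 11101011 → 3-byte char #3 = EB 97 A6.
Offset 9: leading byte 0xD2 = 11010010 → 2-byte char #4 = D2 A3.
Offset 11: leading byte 0x37 = 00110111 → 1-byte char #5 = 37.
Offset 12: leading byte 0xF0 = 11110000 → 4-byte char #6 = F0 9F 94 99.
Leading byte 0xF0 = 11110000 matches 11110xxx → 4-byte sequence.
Byte 1: 0xF0 = 11110000, payload 000 (3 bits).
Byte 2: 0x9F = 10011111 (10xxxxxx ✓), payload 011111.
Byte 3: 0x94 = 10010100 (10xxxxxx ✓), payload 010100.
Byte 4: 0x99 = 10011001 (10xxxxxx ✓), payload 011001.
Concatenate: 000011111010100011001 = 0x1F519 (21 bits → U+1F519).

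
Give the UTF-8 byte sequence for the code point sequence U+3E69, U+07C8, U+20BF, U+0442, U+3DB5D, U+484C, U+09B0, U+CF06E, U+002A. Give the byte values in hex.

E3 B9 A9 DF 88 E2 82 BF D1 82 F0 BD AD 9D E4 A1 8C E0 A6 B0 F3 8F 81 AE 2A

U+3E69: 3-byte form → E3 B9 A9.
U+07C8: 2-byte form → DF 88.
U+20BF: 3-byte form → E2 82 BF.
U+0442: 2-byte form → D1 82.
U+3DB5D: 4-byte form → F0 BD AD 9D.
U+484C: 3-byte form → E4 A1 8C.
U+09B0: 3-byte form → E0 A6 B0.
U+CF06E: 4-byte form → F3 8F 81 AE.
U+002A: 1-byte form → 2A.
Concatenated (25 bytes): E3 B9 A9 DF 88 E2 82 BF D1 82 F0 BD AD 9D E4 A1 8C E0 A6 B0 F3 8F 81 AE 2A.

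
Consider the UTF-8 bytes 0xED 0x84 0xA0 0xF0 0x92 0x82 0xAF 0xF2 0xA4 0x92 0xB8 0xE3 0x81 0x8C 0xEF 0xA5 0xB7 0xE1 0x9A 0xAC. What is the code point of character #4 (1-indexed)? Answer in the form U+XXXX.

U+304C

Offset 0: leading byte 0xED = 11101101 → 3-byte char #1 = ED 84 A0.
Offset 3: leading byte 0xF0 = 11110000 → 4-byte char #2 = F0 92 82 AF.
Offset 7: leading byte 0xF2 = 11110010 → 4-byte char #3 = F2 A4 92 B8.
Offset 11: leading byte 0xE3 = 11100011 → 3-byte char #4 = E3 81 8C.
Leading byte 0xE3 = 11100011 matches 1110xxxx → 3-byte sequence.
Byte 1: 0xE3 = 11100011, payload 0011 (4 bits).
Byte 2: 0x81 = 10000001 (10xxxxxx ✓), payload 000001.
Byte 3: 0x8C = 10001100 (10xxxxxx ✓), payload 001100.
Concatenate: 0011000001001100 = 0x304C (16 bits → U+304C).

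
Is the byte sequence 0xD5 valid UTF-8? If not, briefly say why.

Leading byte 0xD5 = 11010101 → 2-byte form, but only 1 byte is present.

invalid (sequence truncated)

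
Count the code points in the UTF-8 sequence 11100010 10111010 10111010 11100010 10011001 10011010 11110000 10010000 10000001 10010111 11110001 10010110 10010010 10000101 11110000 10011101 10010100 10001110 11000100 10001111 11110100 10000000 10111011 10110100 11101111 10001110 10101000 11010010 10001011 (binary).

Byte at offset 0: 0xE2 = 11100010 → 3-byte char (#1). Advance 3.
Byte at offset 3: 0xE2 = 11100010 → 3-byte char (#2). Advance 3.
Byte at offset 6: 0xF0 = 11110000 → 4-byte char (#3). Advance 4.
Byte at offset 10: 0xF1 = 11110001 → 4-byte char (#4). Advance 4.
Byte at offset 14: 0xF0 = 11110000 → 4-byte char (#5). Advance 4.
Byte at offset 18: 0xC4 = 11000100 → 2-byte char (#6). Advance 2.
Byte at offset 20: 0xF4 = 11110100 → 4-byte char (#7). Advance 4.
Byte at offset 24: 0xEF = 11101111 → 3-byte char (#8). Advance 3.
Byte at offset 27: 0xD2 = 11010010 → 2-byte char (#9). Advance 2.
Reached end at offset 29 after 9 code points.

9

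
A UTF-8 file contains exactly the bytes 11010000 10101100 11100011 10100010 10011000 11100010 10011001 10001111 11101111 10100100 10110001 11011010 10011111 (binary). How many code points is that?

Byte at offset 0: 0xD0 = 11010000 → 2-byte char (#1). Advance 2.
Byte at offset 2: 0xE3 = 11100011 → 3-byte char (#2). Advance 3.
Byte at offset 5: 0xE2 = 11100010 → 3-byte char (#3). Advance 3.
Byte at offset 8: 0xEF = 11101111 → 3-byte char (#4). Advance 3.
Byte at offset 11: 0xDA = 11011010 → 2-byte char (#5). Advance 2.
Reached end at offset 13 after 5 code points.

5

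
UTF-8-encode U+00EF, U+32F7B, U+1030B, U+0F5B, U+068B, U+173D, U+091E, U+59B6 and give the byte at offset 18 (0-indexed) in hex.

0xE0

U+00EF → 2-byte form C3 AF at offsets 0–1.
U+32F7B → 4-byte form F0 B2 BD BB at offsets 2–5.
U+1030B → 4-byte form F0 90 8C 8B at offsets 6–9.
U+0F5B → 3-byte form E0 BD 9B at offsets 10–12.
U+068B → 2-byte form DA 8B at offsets 13–14.
U+173D → 3-byte form E1 9C BD at offsets 15–17.
U+091E → 3-byte form E0 A4 9E at offsets 18–20.
Offset 18 falls in char 7's range; it's byte 1 of E0 A4 9E = 0xE0.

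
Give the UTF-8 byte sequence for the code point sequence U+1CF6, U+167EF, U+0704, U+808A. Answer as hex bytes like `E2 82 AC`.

U+1CF6: 3-byte form → E1 B3 B6.
U+167EF: 4-byte form → F0 96 9F AF.
U+0704: 2-byte form → DC 84.
U+808A: 3-byte form → E8 82 8A.
Concatenated (12 bytes): E1 B3 B6 F0 96 9F AF DC 84 E8 82 8A.

E1 B3 B6 F0 96 9F AF DC 84 E8 82 8A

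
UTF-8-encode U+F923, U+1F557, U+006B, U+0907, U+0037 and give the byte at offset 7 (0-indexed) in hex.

0x6B

U+F923 → 3-byte form EF A4 A3 at offsets 0–2.
U+1F557 → 4-byte form F0 9F 95 97 at offsets 3–6.
U+006B → 1-byte form 6B at offsets 7–7.
Offset 7 falls in char 3's range; it's byte 1 of 6B = 0x6B.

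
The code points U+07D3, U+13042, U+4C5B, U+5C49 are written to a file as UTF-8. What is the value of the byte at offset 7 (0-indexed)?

0xB1

U+07D3 → 2-byte form DF 93 at offsets 0–1.
U+13042 → 4-byte form F0 93 81 82 at offsets 2–5.
U+4C5B → 3-byte form E4 B1 9B at offsets 6–8.
Offset 7 falls in char 3's range; it's byte 2 of E4 B1 9B = 0xB1.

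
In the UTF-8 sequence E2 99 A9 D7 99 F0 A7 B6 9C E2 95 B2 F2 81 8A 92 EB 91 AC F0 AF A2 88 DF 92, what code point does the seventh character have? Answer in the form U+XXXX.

Offset 0: leading byte 0xE2 = 11100010 → 3-byte char #1 = E2 99 A9.
Offset 3: leading byte 0xD7 = 11010111 → 2-byte char #2 = D7 99.
Offset 5: leading byte 0xF0 = 11110000 → 4-byte char #3 = F0 A7 B6 9C.
Offset 9: leading byte 0xE2 = 11100010 → 3-byte char #4 = E2 95 B2.
Offset 12: leading byte 0xF2 = 11110010 → 4-byte char #5 = F2 81 8A 92.
Offset 16: leading byte 0xEB = 11101011 → 3-byte char #6 = EB 91 AC.
Offset 19: leading byte 0xF0 = 11110000 → 4-byte char #7 = F0 AF A2 88.
Leading byte 0xF0 = 11110000 matches 11110xxx → 4-byte sequence.
Byte 1: 0xF0 = 11110000, payload 000 (3 bits).
Byte 2: 0xAF = 10101111 (10xxxxxx ✓), payload 101111.
Byte 3: 0xA2 = 10100010 (10xxxxxx ✓), payload 100010.
Byte 4: 0x88 = 10001000 (10xxxxxx ✓), payload 001000.
Concatenate: 000101111100010001000 = 0x2F888 (21 bits → U+2F888).

U+2F888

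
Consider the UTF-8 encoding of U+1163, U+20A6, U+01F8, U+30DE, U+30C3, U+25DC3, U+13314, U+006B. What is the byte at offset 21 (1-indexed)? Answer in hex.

0x8C

1-indexed offset 21 is 0-indexed offset 20.
U+1163 → 3-byte form E1 85 A3 at offsets 0–2.
U+20A6 → 3-byte form E2 82 A6 at offsets 3–5.
U+01F8 → 2-byte form C7 B8 at offsets 6–7.
U+30DE → 3-byte form E3 83 9E at offsets 8–10.
U+30C3 → 3-byte form E3 83 83 at offsets 11–13.
U+25DC3 → 4-byte form F0 A5 B7 83 at offsets 14–17.
U+13314 → 4-byte form F0 93 8C 94 at offsets 18–21.
Offset 20 falls in char 7's range; it's byte 3 of F0 93 8C 94 = 0x8C.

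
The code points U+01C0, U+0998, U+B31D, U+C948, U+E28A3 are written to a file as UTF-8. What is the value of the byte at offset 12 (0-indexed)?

U+01C0 → 2-byte form C7 80 at offsets 0–1.
U+0998 → 3-byte form E0 A6 98 at offsets 2–4.
U+B31D → 3-byte form EB 8C 9D at offsets 5–7.
U+C948 → 3-byte form EC A5 88 at offsets 8–10.
U+E28A3 → 4-byte form F3 A2 A2 A3 at offsets 11–14.
Offset 12 falls in char 5's range; it's byte 2 of F3 A2 A2 A3 = 0xA2.

0xA2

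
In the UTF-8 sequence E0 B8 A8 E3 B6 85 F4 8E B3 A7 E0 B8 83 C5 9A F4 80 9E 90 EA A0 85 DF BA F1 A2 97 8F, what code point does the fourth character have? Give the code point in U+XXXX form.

Offset 0: leading byte 0xE0 = 11100000 → 3-byte char #1 = E0 B8 A8.
Offset 3: leading byte 0xE3 = 11100011 → 3-byte char #2 = E3 B6 85.
Offset 6: leading byte 0xF4 = 11110100 → 4-byte char #3 = F4 8E B3 A7.
Offset 10: leading byte 0xE0 = 11100000 → 3-byte char #4 = E0 B8 83.
Leading byte 0xE0 = 11100000 matches 1110xxxx → 3-byte sequence.
Byte 1: 0xE0 = 11100000, payload 0000 (4 bits).
Byte 2: 0xB8 = 10111000 (10xxxxxx ✓), payload 111000.
Byte 3: 0x83 = 10000011 (10xxxxxx ✓), payload 000011.
Concatenate: 0000111000000011 = 0xE03 (16 bits → U+0E03).

U+0E03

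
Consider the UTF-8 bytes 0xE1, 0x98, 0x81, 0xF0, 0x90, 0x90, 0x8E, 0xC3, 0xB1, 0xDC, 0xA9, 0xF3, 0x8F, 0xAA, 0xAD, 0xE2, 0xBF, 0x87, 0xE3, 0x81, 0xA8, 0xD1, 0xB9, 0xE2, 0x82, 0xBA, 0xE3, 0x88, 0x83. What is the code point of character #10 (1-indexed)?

U+3203

Offset 0: leading byte 0xE1 = 11100001 → 3-byte char #1 = E1 98 81.
Offset 3: leading byte 0xF0 = 11110000 → 4-byte char #2 = F0 90 90 8E.
Offset 7: leading byte 0xC3 = 11000011 → 2-byte char #3 = C3 B1.
Offset 9: leading byte 0xDC = 11011100 → 2-byte char #4 = DC A9.
Offset 11: leading byte 0xF3 = 11110011 → 4-byte char #5 = F3 8F AA AD.
Offset 15: leading byte 0xE2 = 11100010 → 3-byte char #6 = E2 BF 87.
Offset 18: leading byte 0xE3 = 11100011 → 3-byte char #7 = E3 81 A8.
Offset 21: leading byte 0xD1 = 11010001 → 2-byte char #8 = D1 B9.
Offset 23: leading byte 0xE2 = 11100010 → 3-byte char #9 = E2 82 BA.
Offset 26: leading byte 0xE3 = 11100011 → 3-byte char #10 = E3 88 83.
Leading byte 0xE3 = 11100011 matches 1110xxxx → 3-byte sequence.
Byte 1: 0xE3 = 11100011, payload 0011 (4 bits).
Byte 2: 0x88 = 10001000 (10xxxxxx ✓), payload 001000.
Byte 3: 0x83 = 10000011 (10xxxxxx ✓), payload 000011.
Concatenate: 0011001000000011 = 0x3203 (16 bits → U+3203).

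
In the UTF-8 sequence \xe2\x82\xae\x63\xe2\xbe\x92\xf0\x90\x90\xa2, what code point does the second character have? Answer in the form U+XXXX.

U+0063

Offset 0: leading byte 0xE2 = 11100010 → 3-byte char #1 = E2 82 AE.
Offset 3: leading byte 0x63 = 01100011 → 1-byte char #2 = 63.
Leading byte 0x63 = 01100011 matches 0xxxxxxx → 1-byte sequence.
Byte 1: 0x63 = 01100011, payload 1100011 (7 bits).
Concatenate: 1100011 = 0x63 (7 bits → U+0063).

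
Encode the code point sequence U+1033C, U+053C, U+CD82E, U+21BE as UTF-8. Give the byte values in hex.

F0 90 8C BC D4 BC F3 8D A0 AE E2 86 BE

U+1033C: 4-byte form → F0 90 8C BC.
U+053C: 2-byte form → D4 BC.
U+CD82E: 4-byte form → F3 8D A0 AE.
U+21BE: 3-byte form → E2 86 BE.
Concatenated (13 bytes): F0 90 8C BC D4 BC F3 8D A0 AE E2 86 BE.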